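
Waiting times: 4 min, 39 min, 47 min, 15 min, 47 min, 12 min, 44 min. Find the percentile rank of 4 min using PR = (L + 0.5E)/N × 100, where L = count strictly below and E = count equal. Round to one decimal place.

N = 7.
Strictly below 4: 0. Equal to 4: 1.
PR = (0 + 0.5·1)/7 × 100 = 7.1

7.1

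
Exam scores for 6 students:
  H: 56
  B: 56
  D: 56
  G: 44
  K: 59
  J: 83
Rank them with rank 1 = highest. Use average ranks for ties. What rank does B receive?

Sorted (descending): 83, 59, 56, 56, 56, 44
The 3 values of 56 occupy positions 3–5 → average rank 4.
B has value 56 → rank 4.

4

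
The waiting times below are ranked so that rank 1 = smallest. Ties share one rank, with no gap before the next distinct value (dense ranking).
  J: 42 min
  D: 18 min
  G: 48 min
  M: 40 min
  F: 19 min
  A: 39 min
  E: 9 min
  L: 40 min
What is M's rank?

Sorted (ascending): 9, 18, 19, 39, 40, 40, 42, 48
The 2 values of 40 share dense rank 5.
Remaining distinct values take the next consecutive integers.
M has value 40 min → rank 5.

5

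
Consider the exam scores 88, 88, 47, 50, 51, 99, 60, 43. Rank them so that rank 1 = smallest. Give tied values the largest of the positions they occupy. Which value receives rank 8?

99

Sorted (ascending): 43, 47, 50, 51, 60, 88, 88, 99
The 2 values of 88 occupy positions 6–7 → each gets rank 7.
Rank 8 → value 99.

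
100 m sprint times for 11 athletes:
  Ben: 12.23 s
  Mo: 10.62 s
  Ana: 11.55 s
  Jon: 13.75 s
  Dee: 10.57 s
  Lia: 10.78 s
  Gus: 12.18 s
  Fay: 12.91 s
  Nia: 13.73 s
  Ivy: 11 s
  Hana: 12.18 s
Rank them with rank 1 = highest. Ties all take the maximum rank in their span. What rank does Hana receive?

6

Sorted (descending): 13.75, 13.73, 12.91, 12.23, 12.18, 12.18, 11.55, 11, 10.78, 10.62, 10.57
The 2 values of 12.18 occupy positions 5–6 → each gets rank 6.
Hana has value 12.18 s → rank 6.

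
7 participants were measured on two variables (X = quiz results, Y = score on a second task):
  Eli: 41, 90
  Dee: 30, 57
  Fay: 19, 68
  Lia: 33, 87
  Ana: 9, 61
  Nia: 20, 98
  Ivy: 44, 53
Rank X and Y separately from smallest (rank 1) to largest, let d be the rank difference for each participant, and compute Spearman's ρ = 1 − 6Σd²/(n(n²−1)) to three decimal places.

Ranks of variable 1: 6, 4, 2, 5, 1, 3, 7
Ranks of variable 2: 6, 2, 4, 5, 3, 7, 1
d = r₁ − r₂: 0, 2, -2, 0, -2, -4, 6
d²: 0, 4, 4, 0, 4, 16, 36; Σd² = 64
ρ = 1 − 6·64/(7·48) = 1 − 384/336 = -0.143

-0.143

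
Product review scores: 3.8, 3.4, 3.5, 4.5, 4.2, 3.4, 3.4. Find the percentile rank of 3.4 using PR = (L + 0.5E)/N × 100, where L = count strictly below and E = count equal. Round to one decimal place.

N = 7.
Strictly below 3.4: 0. Equal to 3.4: 3.
PR = (0 + 0.5·3)/7 × 100 = 21.4

21.4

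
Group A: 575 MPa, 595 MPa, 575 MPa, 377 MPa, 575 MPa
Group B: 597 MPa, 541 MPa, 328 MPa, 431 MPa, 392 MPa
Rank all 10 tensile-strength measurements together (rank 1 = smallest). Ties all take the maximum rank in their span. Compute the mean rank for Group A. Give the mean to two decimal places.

7.00

Sorted (ascending): 328, 377, 392, 431, 541, 575, 575, 575, 595, 597
The 3 values of 575 occupy positions 6–8 → each gets rank 8.
Group A values → pooled ranks: 575→8, 595→9, 575→8, 377→2, 575→8
Mean rank = (8 + 9 + 8 + 2 + 8) / 5 = 7.00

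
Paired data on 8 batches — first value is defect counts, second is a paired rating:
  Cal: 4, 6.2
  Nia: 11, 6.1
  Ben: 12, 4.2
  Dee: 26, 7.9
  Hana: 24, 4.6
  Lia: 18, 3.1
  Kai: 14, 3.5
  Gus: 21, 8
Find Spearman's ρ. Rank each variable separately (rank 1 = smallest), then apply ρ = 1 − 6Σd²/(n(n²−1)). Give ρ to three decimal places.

0.190

Ranks of variable 1: 1, 2, 3, 8, 7, 5, 4, 6
Ranks of variable 2: 6, 5, 3, 7, 4, 1, 2, 8
d = r₁ − r₂: -5, -3, 0, 1, 3, 4, 2, -2
d²: 25, 9, 0, 1, 9, 16, 4, 4; Σd² = 68
ρ = 1 − 6·68/(8·63) = 1 − 408/504 = 0.190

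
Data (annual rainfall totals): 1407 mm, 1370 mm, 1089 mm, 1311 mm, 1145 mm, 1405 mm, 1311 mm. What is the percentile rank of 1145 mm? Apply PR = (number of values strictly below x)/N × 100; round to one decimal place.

14.3

N = 7.
Strictly below 1145: 1. Equal to 1145: 1.
PR = 1/7 × 100 = 14.3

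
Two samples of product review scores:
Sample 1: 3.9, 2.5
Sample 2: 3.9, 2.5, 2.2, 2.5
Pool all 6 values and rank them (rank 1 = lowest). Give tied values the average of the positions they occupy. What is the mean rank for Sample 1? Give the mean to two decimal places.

Sorted (ascending): 2.2, 2.5, 2.5, 2.5, 3.9, 3.9
The 3 values of 2.5 occupy positions 2–4 → average rank 3.
The 2 values of 3.9 occupy positions 5–6 → average rank (5+6)/2 = 5.5.
Sample 1 values → pooled ranks: 3.9→5.5, 2.5→3
Mean rank = (5.5 + 3) / 2 = 4.25

4.25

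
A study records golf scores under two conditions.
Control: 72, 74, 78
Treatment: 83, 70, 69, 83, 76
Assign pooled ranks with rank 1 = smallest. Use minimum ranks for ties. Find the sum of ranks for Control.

Sorted (ascending): 69, 70, 72, 74, 76, 78, 83, 83
The 2 values of 83 occupy positions 7–8 → each gets rank 7.
Control values → pooled ranks: 72→3, 74→4, 78→6
Rank sum = 3 + 4 + 6 = 13

13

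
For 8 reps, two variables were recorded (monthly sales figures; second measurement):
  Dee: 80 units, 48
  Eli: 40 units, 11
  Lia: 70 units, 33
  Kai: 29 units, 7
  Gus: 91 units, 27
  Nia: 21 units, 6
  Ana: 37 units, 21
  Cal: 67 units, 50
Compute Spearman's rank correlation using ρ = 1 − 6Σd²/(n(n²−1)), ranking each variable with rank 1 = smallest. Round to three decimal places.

0.762

Ranks of variable 1: 7, 4, 6, 2, 8, 1, 3, 5
Ranks of variable 2: 7, 3, 6, 2, 5, 1, 4, 8
d = r₁ − r₂: 0, 1, 0, 0, 3, 0, -1, -3
d²: 0, 1, 0, 0, 9, 0, 1, 9; Σd² = 20
ρ = 1 − 6·20/(8·63) = 1 − 120/504 = 0.762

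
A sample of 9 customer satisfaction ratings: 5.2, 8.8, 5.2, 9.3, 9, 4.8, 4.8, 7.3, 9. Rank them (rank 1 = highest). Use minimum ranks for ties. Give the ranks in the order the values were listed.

6, 4, 6, 1, 2, 8, 8, 5, 2

Sorted (descending): 9.3, 9, 9, 8.8, 7.3, 5.2, 5.2, 4.8, 4.8
The 2 values of 9 occupy positions 2–3 → each gets rank 2.
The 2 values of 5.2 occupy positions 6–7 → each gets rank 6.
The 2 values of 4.8 occupy positions 8–9 → each gets rank 8.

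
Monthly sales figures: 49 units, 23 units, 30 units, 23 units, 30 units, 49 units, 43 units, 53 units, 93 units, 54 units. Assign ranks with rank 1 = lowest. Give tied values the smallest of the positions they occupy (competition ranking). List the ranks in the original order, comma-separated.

6, 1, 3, 1, 3, 6, 5, 8, 10, 9

Sorted (ascending): 23, 23, 30, 30, 43, 49, 49, 53, 54, 93
The 2 values of 23 occupy positions 1–2 → each gets rank 1.
The 2 values of 30 occupy positions 3–4 → each gets rank 3.
The 2 values of 49 occupy positions 6–7 → each gets rank 6.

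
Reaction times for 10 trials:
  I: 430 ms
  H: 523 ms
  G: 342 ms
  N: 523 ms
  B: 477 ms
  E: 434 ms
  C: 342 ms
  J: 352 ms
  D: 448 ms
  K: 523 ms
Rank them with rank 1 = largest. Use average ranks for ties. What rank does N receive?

Sorted (descending): 523, 523, 523, 477, 448, 434, 430, 352, 342, 342
The 3 values of 523 occupy positions 1–3 → average rank 2.
The 2 values of 342 occupy positions 9–10 → average rank (9+10)/2 = 9.5.
N has value 523 ms → rank 2.

2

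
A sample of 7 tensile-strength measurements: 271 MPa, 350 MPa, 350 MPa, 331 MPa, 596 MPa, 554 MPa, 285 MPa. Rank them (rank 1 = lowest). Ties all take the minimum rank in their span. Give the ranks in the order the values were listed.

1, 4, 4, 3, 7, 6, 2

Sorted (ascending): 271, 285, 331, 350, 350, 554, 596
The 2 values of 350 occupy positions 4–5 → each gets rank 4.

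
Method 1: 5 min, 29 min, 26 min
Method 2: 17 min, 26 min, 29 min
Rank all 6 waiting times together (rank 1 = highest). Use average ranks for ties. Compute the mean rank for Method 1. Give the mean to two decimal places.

3.67

Sorted (descending): 29, 29, 26, 26, 17, 5
The 2 values of 29 occupy positions 1–2 → average rank (1+2)/2 = 1.5.
The 2 values of 26 occupy positions 3–4 → average rank (3+4)/2 = 3.5.
Method 1 values → pooled ranks: 5→6, 29→1.5, 26→3.5
Mean rank = (6 + 1.5 + 3.5) / 3 = 3.67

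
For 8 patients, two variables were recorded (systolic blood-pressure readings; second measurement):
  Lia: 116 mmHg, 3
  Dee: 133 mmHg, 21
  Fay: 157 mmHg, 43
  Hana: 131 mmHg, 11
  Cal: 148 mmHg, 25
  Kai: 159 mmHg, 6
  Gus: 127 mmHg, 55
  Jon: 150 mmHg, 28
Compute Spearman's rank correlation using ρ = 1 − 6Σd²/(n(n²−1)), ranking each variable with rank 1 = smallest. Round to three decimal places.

0.143

Ranks of variable 1: 1, 4, 7, 3, 5, 8, 2, 6
Ranks of variable 2: 1, 4, 7, 3, 5, 2, 8, 6
d = r₁ − r₂: 0, 0, 0, 0, 0, 6, -6, 0
d²: 0, 0, 0, 0, 0, 36, 36, 0; Σd² = 72
ρ = 1 − 6·72/(8·63) = 1 − 432/504 = 0.143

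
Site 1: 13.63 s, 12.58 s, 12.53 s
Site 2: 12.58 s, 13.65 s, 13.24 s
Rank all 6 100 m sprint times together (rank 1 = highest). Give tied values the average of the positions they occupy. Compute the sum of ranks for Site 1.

Sorted (descending): 13.65, 13.63, 13.24, 12.58, 12.58, 12.53
The 2 values of 12.58 occupy positions 4–5 → average rank (4+5)/2 = 4.5.
Site 1 values → pooled ranks: 13.63→2, 12.58→4.5, 12.53→6
Rank sum = 2 + 4.5 + 6 = 12.5

12.5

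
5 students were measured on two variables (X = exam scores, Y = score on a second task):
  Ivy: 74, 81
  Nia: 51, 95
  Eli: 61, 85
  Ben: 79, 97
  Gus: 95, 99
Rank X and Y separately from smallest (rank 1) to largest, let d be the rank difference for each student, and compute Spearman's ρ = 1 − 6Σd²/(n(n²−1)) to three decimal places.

0.600

Ranks of variable 1: 3, 1, 2, 4, 5
Ranks of variable 2: 1, 3, 2, 4, 5
d = r₁ − r₂: 2, -2, 0, 0, 0
d²: 4, 4, 0, 0, 0; Σd² = 8
ρ = 1 − 6·8/(5·24) = 1 − 48/120 = 0.600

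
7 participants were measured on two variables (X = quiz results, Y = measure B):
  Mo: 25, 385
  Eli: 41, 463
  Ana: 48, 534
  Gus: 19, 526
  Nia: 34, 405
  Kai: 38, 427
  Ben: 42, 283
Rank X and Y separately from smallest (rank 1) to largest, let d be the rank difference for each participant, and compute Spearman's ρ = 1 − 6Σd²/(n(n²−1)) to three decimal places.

0.107

Ranks of variable 1: 2, 5, 7, 1, 3, 4, 6
Ranks of variable 2: 2, 5, 7, 6, 3, 4, 1
d = r₁ − r₂: 0, 0, 0, -5, 0, 0, 5
d²: 0, 0, 0, 25, 0, 0, 25; Σd² = 50
ρ = 1 − 6·50/(7·48) = 1 − 300/336 = 0.107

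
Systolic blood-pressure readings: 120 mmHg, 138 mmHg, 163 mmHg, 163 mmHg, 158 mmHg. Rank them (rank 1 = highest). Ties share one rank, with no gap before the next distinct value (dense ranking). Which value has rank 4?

120

Sorted (descending): 163, 163, 158, 138, 120
The 2 values of 163 share dense rank 1.
Remaining distinct values take the next consecutive integers.
Rank 4 → value 120.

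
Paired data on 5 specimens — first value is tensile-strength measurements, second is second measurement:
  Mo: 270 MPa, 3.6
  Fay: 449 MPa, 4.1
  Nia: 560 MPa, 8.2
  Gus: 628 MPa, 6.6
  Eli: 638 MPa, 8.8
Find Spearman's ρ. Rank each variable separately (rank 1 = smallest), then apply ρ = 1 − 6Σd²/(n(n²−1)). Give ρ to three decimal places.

Ranks of variable 1: 1, 2, 3, 4, 5
Ranks of variable 2: 1, 2, 4, 3, 5
d = r₁ − r₂: 0, 0, -1, 1, 0
d²: 0, 0, 1, 1, 0; Σd² = 2
ρ = 1 − 6·2/(5·24) = 1 − 12/120 = 0.900

0.900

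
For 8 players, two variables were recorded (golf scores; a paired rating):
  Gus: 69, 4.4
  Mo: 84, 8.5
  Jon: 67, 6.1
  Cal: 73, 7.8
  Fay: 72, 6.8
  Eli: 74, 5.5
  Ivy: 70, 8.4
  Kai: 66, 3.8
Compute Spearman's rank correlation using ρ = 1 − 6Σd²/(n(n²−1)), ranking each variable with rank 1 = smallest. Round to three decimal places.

0.643

Ranks of variable 1: 3, 8, 2, 6, 5, 7, 4, 1
Ranks of variable 2: 2, 8, 4, 6, 5, 3, 7, 1
d = r₁ − r₂: 1, 0, -2, 0, 0, 4, -3, 0
d²: 1, 0, 4, 0, 0, 16, 9, 0; Σd² = 30
ρ = 1 − 6·30/(8·63) = 1 − 180/504 = 0.643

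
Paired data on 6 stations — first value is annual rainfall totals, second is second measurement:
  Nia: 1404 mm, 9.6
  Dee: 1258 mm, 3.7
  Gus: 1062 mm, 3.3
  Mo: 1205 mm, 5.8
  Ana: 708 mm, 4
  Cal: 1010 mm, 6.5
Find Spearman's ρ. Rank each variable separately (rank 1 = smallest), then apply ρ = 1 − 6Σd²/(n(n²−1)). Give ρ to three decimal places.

0.257

Ranks of variable 1: 6, 5, 3, 4, 1, 2
Ranks of variable 2: 6, 2, 1, 4, 3, 5
d = r₁ − r₂: 0, 3, 2, 0, -2, -3
d²: 0, 9, 4, 0, 4, 9; Σd² = 26
ρ = 1 − 6·26/(6·35) = 1 − 156/210 = 0.257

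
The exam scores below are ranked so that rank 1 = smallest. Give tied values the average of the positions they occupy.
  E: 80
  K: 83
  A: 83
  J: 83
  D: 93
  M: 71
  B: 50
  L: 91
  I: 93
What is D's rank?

Sorted (ascending): 50, 71, 80, 83, 83, 83, 91, 93, 93
The 3 values of 83 occupy positions 4–6 → average rank 5.
The 2 values of 93 occupy positions 8–9 → average rank (8+9)/2 = 8.5.
D has value 93 → rank 8.5.

8.5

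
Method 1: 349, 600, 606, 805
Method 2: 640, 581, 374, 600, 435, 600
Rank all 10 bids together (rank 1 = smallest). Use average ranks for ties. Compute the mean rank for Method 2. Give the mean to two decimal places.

5.00

Sorted (ascending): 349, 374, 435, 581, 600, 600, 600, 606, 640, 805
The 3 values of 600 occupy positions 5–7 → average rank 6.
Method 2 values → pooled ranks: 640→9, 581→4, 374→2, 600→6, 435→3, 600→6
Mean rank = (9 + 4 + 2 + 6 + 3 + 6) / 6 = 5.00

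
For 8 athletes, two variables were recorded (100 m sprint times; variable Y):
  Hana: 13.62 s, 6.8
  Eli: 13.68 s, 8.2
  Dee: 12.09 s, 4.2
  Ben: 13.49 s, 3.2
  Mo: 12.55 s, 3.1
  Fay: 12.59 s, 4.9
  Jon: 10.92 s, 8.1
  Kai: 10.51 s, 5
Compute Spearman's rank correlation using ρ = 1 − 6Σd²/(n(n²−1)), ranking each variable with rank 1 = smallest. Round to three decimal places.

Ranks of variable 1: 7, 8, 3, 6, 4, 5, 2, 1
Ranks of variable 2: 6, 8, 3, 2, 1, 4, 7, 5
d = r₁ − r₂: 1, 0, 0, 4, 3, 1, -5, -4
d²: 1, 0, 0, 16, 9, 1, 25, 16; Σd² = 68
ρ = 1 − 6·68/(8·63) = 1 − 408/504 = 0.190

0.190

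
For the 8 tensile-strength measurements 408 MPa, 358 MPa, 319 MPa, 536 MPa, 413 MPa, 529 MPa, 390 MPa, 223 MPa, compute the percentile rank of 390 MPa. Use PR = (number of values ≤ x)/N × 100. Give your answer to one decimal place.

N = 8.
Strictly below 390: 3. Equal to 390: 1.
PR = 4/8 × 100 = 50.0

50.0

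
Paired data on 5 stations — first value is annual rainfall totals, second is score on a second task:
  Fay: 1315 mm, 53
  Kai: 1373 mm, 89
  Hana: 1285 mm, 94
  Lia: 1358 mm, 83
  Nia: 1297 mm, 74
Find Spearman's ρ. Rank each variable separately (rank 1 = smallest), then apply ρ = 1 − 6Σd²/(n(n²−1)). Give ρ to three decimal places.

Ranks of variable 1: 3, 5, 1, 4, 2
Ranks of variable 2: 1, 4, 5, 3, 2
d = r₁ − r₂: 2, 1, -4, 1, 0
d²: 4, 1, 16, 1, 0; Σd² = 22
ρ = 1 − 6·22/(5·24) = 1 − 132/120 = -0.100

-0.100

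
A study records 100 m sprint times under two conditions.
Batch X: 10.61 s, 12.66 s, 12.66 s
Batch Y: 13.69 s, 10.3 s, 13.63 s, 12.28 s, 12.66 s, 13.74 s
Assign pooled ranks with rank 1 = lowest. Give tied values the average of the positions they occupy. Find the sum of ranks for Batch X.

12

Sorted (ascending): 10.3, 10.61, 12.28, 12.66, 12.66, 12.66, 13.63, 13.69, 13.74
The 3 values of 12.66 occupy positions 4–6 → average rank 5.
Batch X values → pooled ranks: 10.61→2, 12.66→5, 12.66→5
Rank sum = 2 + 5 + 5 = 12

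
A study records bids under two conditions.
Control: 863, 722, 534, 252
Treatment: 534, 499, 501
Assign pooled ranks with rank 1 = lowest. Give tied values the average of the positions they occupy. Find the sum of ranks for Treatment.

9.5

Sorted (ascending): 252, 499, 501, 534, 534, 722, 863
The 2 values of 534 occupy positions 4–5 → average rank (4+5)/2 = 4.5.
Treatment values → pooled ranks: 534→4.5, 499→2, 501→3
Rank sum = 4.5 + 2 + 3 = 9.5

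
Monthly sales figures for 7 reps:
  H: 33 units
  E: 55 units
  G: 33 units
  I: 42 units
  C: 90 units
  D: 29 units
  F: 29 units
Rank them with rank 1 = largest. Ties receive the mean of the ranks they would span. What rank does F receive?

Sorted (descending): 90, 55, 42, 33, 33, 29, 29
The 2 values of 33 occupy positions 4–5 → average rank (4+5)/2 = 4.5.
The 2 values of 29 occupy positions 6–7 → average rank (6+7)/2 = 6.5.
F has value 29 units → rank 6.5.

6.5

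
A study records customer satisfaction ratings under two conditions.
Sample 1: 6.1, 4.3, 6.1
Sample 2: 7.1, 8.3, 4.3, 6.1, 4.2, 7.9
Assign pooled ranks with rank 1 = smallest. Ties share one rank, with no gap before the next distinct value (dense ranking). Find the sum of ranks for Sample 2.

Sorted (ascending): 4.2, 4.3, 4.3, 6.1, 6.1, 6.1, 7.1, 7.9, 8.3
The 2 values of 4.3 share dense rank 2.
The 3 values of 6.1 share dense rank 3.
Remaining distinct values take the next consecutive integers.
Sample 2 values → pooled ranks: 7.1→4, 8.3→6, 4.3→2, 6.1→3, 4.2→1, 7.9→5
Rank sum = 4 + 6 + 2 + 3 + 1 + 5 = 21

21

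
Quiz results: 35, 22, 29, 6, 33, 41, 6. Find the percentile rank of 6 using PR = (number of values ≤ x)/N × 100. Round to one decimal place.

28.6

N = 7.
Strictly below 6: 0. Equal to 6: 2.
PR = 2/7 × 100 = 28.6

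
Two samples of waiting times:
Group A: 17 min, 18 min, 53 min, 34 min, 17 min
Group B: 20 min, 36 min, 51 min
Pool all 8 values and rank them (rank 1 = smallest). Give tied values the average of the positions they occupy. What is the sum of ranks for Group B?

17

Sorted (ascending): 17, 17, 18, 20, 34, 36, 51, 53
The 2 values of 17 occupy positions 1–2 → average rank (1+2)/2 = 1.5.
Group B values → pooled ranks: 20→4, 36→6, 51→7
Rank sum = 4 + 6 + 7 = 17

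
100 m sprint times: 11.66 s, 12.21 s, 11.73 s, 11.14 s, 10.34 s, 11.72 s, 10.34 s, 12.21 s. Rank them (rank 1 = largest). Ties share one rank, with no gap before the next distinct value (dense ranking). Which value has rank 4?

Sorted (descending): 12.21, 12.21, 11.73, 11.72, 11.66, 11.14, 10.34, 10.34
The 2 values of 12.21 share dense rank 1.
The 2 values of 10.34 share dense rank 6.
Remaining distinct values take the next consecutive integers.
Rank 4 → value 11.66.

11.66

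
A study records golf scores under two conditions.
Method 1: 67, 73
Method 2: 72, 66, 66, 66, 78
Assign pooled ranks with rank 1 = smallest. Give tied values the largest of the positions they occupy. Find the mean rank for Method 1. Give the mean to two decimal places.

Sorted (ascending): 66, 66, 66, 67, 72, 73, 78
The 3 values of 66 occupy positions 1–3 → each gets rank 3.
Method 1 values → pooled ranks: 67→4, 73→6
Mean rank = (4 + 6) / 2 = 5.00

5.00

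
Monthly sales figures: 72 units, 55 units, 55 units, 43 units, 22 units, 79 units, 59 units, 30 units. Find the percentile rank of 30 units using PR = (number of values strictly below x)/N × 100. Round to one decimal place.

N = 8.
Strictly below 30: 1. Equal to 30: 1.
PR = 1/8 × 100 = 12.5

12.5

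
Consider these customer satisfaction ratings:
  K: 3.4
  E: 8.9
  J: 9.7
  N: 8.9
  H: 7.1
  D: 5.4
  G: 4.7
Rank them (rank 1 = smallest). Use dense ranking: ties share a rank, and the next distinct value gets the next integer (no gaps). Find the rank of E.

Sorted (ascending): 3.4, 4.7, 5.4, 7.1, 8.9, 8.9, 9.7
The 2 values of 8.9 share dense rank 5.
Remaining distinct values take the next consecutive integers.
E has value 8.9 → rank 5.

5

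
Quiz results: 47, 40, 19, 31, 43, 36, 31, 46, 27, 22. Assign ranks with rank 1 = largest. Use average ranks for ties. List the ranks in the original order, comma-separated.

Sorted (descending): 47, 46, 43, 40, 36, 31, 31, 27, 22, 19
The 2 values of 31 occupy positions 6–7 → average rank (6+7)/2 = 6.5.

1, 4, 10, 6.5, 3, 5, 6.5, 2, 8, 9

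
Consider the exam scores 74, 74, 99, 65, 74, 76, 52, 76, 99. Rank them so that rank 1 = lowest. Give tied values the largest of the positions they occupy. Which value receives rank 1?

52

Sorted (ascending): 52, 65, 74, 74, 74, 76, 76, 99, 99
The 3 values of 74 occupy positions 3–5 → each gets rank 5.
The 2 values of 76 occupy positions 6–7 → each gets rank 7.
The 2 values of 99 occupy positions 8–9 → each gets rank 9.
Rank 1 → value 52.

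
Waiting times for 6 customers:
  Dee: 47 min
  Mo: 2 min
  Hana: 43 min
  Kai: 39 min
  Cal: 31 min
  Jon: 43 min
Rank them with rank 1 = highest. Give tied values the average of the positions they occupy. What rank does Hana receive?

2.5

Sorted (descending): 47, 43, 43, 39, 31, 2
The 2 values of 43 occupy positions 2–3 → average rank (2+3)/2 = 2.5.
Hana has value 43 min → rank 2.5.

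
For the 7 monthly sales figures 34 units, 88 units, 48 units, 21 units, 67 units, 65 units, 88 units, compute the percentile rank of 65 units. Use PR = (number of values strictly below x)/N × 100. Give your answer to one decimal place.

N = 7.
Strictly below 65: 3. Equal to 65: 1.
PR = 3/7 × 100 = 42.9

42.9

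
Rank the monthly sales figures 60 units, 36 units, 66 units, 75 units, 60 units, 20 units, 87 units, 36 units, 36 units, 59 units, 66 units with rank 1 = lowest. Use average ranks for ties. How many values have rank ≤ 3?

Sorted (ascending): 20, 36, 36, 36, 59, 60, 60, 66, 66, 75, 87
The 3 values of 36 occupy positions 2–4 → average rank 3.
The 2 values of 60 occupy positions 6–7 → average rank (6+7)/2 = 6.5.
The 2 values of 66 occupy positions 8–9 → average rank (8+9)/2 = 8.5.
Ranks ≤ 3: {1, 3, 3, 3} → 4 values.

4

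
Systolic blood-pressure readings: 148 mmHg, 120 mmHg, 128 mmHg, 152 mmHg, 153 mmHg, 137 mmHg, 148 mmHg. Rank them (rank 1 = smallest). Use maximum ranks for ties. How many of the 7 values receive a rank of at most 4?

3

Sorted (ascending): 120, 128, 137, 148, 148, 152, 153
The 2 values of 148 occupy positions 4–5 → each gets rank 5.
Ranks ≤ 4: {1, 2, 3} → 3 values.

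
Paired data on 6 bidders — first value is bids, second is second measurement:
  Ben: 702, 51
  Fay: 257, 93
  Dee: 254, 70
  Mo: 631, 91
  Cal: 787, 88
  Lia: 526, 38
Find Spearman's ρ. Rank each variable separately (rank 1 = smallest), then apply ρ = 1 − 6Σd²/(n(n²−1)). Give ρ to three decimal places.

Ranks of variable 1: 5, 2, 1, 4, 6, 3
Ranks of variable 2: 2, 6, 3, 5, 4, 1
d = r₁ − r₂: 3, -4, -2, -1, 2, 2
d²: 9, 16, 4, 1, 4, 4; Σd² = 38
ρ = 1 − 6·38/(6·35) = 1 − 228/210 = -0.086

-0.086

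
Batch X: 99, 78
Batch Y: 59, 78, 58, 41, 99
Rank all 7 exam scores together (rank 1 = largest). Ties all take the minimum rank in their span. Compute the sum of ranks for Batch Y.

22

Sorted (descending): 99, 99, 78, 78, 59, 58, 41
The 2 values of 99 occupy positions 1–2 → each gets rank 1.
The 2 values of 78 occupy positions 3–4 → each gets rank 3.
Batch Y values → pooled ranks: 59→5, 78→3, 58→6, 41→7, 99→1
Rank sum = 5 + 3 + 6 + 7 + 1 = 22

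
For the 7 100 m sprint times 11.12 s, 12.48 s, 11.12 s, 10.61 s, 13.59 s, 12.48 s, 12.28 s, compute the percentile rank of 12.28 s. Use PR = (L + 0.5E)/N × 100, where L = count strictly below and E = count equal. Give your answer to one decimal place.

50.0

N = 7.
Strictly below 12.28: 3. Equal to 12.28: 1.
PR = (3 + 0.5·1)/7 × 100 = 50.0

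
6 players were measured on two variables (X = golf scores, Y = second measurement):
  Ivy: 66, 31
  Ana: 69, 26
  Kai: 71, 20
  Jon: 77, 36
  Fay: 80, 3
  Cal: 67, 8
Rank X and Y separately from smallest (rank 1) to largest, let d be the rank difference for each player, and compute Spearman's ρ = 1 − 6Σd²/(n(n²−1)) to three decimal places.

-0.257

Ranks of variable 1: 1, 3, 4, 5, 6, 2
Ranks of variable 2: 5, 4, 3, 6, 1, 2
d = r₁ − r₂: -4, -1, 1, -1, 5, 0
d²: 16, 1, 1, 1, 25, 0; Σd² = 44
ρ = 1 − 6·44/(6·35) = 1 − 264/210 = -0.257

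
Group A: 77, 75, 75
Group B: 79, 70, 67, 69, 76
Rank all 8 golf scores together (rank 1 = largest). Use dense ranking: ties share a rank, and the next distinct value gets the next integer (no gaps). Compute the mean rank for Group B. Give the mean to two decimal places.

Sorted (descending): 79, 77, 76, 75, 75, 70, 69, 67
The 2 values of 75 share dense rank 4.
Remaining distinct values take the next consecutive integers.
Group B values → pooled ranks: 79→1, 70→5, 67→7, 69→6, 76→3
Mean rank = (1 + 5 + 7 + 6 + 3) / 5 = 4.40

4.40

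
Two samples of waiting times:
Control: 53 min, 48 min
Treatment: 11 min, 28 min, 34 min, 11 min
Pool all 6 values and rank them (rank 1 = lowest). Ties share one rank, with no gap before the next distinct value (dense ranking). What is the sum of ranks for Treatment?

Sorted (ascending): 11, 11, 28, 34, 48, 53
The 2 values of 11 share dense rank 1.
Remaining distinct values take the next consecutive integers.
Treatment values → pooled ranks: 11→1, 28→2, 34→3, 11→1
Rank sum = 1 + 2 + 3 + 1 = 7

7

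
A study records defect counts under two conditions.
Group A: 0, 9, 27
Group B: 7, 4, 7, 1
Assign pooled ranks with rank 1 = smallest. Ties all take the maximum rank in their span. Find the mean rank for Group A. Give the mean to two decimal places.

Sorted (ascending): 0, 1, 4, 7, 7, 9, 27
The 2 values of 7 occupy positions 4–5 → each gets rank 5.
Group A values → pooled ranks: 0→1, 9→6, 27→7
Mean rank = (1 + 6 + 7) / 3 = 4.67

4.67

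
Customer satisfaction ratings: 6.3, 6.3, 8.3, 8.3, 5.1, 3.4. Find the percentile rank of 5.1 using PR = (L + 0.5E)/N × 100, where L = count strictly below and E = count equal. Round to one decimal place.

N = 6.
Strictly below 5.1: 1. Equal to 5.1: 1.
PR = (1 + 0.5·1)/6 × 100 = 25.0

25.0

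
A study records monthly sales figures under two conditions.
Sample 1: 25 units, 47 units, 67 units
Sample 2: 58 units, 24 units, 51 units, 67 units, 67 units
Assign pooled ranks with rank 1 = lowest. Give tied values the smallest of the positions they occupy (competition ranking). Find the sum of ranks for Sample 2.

22

Sorted (ascending): 24, 25, 47, 51, 58, 67, 67, 67
The 3 values of 67 occupy positions 6–8 → each gets rank 6.
Sample 2 values → pooled ranks: 58→5, 24→1, 51→4, 67→6, 67→6
Rank sum = 5 + 1 + 4 + 6 + 6 = 22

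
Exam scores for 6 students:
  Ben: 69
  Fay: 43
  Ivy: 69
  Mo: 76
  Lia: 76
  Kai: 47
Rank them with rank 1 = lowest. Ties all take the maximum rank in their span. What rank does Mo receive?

Sorted (ascending): 43, 47, 69, 69, 76, 76
The 2 values of 69 occupy positions 3–4 → each gets rank 4.
The 2 values of 76 occupy positions 5–6 → each gets rank 6.
Mo has value 76 → rank 6.

6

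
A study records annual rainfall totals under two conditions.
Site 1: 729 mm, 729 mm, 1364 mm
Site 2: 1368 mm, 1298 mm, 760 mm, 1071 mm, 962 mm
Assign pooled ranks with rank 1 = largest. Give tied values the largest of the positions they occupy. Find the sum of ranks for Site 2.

19

Sorted (descending): 1368, 1364, 1298, 1071, 962, 760, 729, 729
The 2 values of 729 occupy positions 7–8 → each gets rank 8.
Site 2 values → pooled ranks: 1368→1, 1298→3, 760→6, 1071→4, 962→5
Rank sum = 1 + 3 + 6 + 4 + 5 = 19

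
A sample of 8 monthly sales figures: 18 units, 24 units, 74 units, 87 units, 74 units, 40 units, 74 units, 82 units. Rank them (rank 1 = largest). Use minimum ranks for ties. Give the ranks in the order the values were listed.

Sorted (descending): 87, 82, 74, 74, 74, 40, 24, 18
The 3 values of 74 occupy positions 3–5 → each gets rank 3.

8, 7, 3, 1, 3, 6, 3, 2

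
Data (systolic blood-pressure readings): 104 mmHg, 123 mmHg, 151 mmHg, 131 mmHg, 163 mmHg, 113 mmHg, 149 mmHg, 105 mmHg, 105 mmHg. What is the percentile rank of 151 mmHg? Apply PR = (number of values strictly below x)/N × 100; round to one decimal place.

77.8

N = 9.
Strictly below 151: 7. Equal to 151: 1.
PR = 7/9 × 100 = 77.8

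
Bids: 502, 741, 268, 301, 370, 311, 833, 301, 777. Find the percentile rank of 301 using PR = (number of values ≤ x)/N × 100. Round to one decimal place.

N = 9.
Strictly below 301: 1. Equal to 301: 2.
PR = 3/9 × 100 = 33.3

33.3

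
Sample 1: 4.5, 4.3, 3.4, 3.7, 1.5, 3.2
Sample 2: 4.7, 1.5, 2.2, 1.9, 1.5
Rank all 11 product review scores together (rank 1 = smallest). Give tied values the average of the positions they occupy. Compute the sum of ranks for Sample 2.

24

Sorted (ascending): 1.5, 1.5, 1.5, 1.9, 2.2, 3.2, 3.4, 3.7, 4.3, 4.5, 4.7
The 3 values of 1.5 occupy positions 1–3 → average rank 2.
Sample 2 values → pooled ranks: 4.7→11, 1.5→2, 2.2→5, 1.9→4, 1.5→2
Rank sum = 11 + 2 + 5 + 4 + 2 = 24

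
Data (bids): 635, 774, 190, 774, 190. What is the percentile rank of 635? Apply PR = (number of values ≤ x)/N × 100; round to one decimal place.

N = 5.
Strictly below 635: 2. Equal to 635: 1.
PR = 3/5 × 100 = 60.0

60.0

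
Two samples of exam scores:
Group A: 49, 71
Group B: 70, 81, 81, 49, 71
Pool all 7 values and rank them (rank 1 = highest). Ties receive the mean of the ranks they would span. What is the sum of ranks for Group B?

18

Sorted (descending): 81, 81, 71, 71, 70, 49, 49
The 2 values of 81 occupy positions 1–2 → average rank (1+2)/2 = 1.5.
The 2 values of 71 occupy positions 3–4 → average rank (3+4)/2 = 3.5.
The 2 values of 49 occupy positions 6–7 → average rank (6+7)/2 = 6.5.
Group B values → pooled ranks: 70→5, 81→1.5, 81→1.5, 49→6.5, 71→3.5
Rank sum = 5 + 1.5 + 1.5 + 6.5 + 3.5 = 18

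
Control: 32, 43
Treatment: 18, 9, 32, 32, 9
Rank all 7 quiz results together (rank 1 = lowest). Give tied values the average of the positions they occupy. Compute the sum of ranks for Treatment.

Sorted (ascending): 9, 9, 18, 32, 32, 32, 43
The 2 values of 9 occupy positions 1–2 → average rank (1+2)/2 = 1.5.
The 3 values of 32 occupy positions 4–6 → average rank 5.
Treatment values → pooled ranks: 18→3, 9→1.5, 32→5, 32→5, 9→1.5
Rank sum = 3 + 1.5 + 5 + 5 + 1.5 = 16

16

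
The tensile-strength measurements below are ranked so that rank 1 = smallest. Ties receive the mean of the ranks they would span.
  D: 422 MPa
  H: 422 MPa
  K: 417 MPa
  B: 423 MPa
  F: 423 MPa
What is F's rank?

Sorted (ascending): 417, 422, 422, 423, 423
The 2 values of 422 occupy positions 2–3 → average rank (2+3)/2 = 2.5.
The 2 values of 423 occupy positions 4–5 → average rank (4+5)/2 = 4.5.
F has value 423 MPa → rank 4.5.

4.5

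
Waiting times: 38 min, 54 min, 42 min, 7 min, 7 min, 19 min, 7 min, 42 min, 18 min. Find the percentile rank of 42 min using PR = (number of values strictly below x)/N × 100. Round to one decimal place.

66.7

N = 9.
Strictly below 42: 6. Equal to 42: 2.
PR = 6/9 × 100 = 66.7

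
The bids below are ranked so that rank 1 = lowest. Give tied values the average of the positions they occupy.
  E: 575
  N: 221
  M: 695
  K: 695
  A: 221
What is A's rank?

Sorted (ascending): 221, 221, 575, 695, 695
The 2 values of 221 occupy positions 1–2 → average rank (1+2)/2 = 1.5.
The 2 values of 695 occupy positions 4–5 → average rank (4+5)/2 = 4.5.
A has value 221 → rank 1.5.

1.5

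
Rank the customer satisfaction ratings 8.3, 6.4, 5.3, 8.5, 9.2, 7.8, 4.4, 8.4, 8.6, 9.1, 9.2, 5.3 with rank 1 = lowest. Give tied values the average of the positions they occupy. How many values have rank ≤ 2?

Sorted (ascending): 4.4, 5.3, 5.3, 6.4, 7.8, 8.3, 8.4, 8.5, 8.6, 9.1, 9.2, 9.2
The 2 values of 5.3 occupy positions 2–3 → average rank (2+3)/2 = 2.5.
The 2 values of 9.2 occupy positions 11–12 → average rank (11+12)/2 = 11.5.
Ranks ≤ 2: {1} → 1 value.

1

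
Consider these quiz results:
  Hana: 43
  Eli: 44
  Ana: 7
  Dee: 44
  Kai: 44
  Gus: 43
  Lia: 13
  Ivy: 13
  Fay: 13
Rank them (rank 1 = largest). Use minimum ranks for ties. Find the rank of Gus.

Sorted (descending): 44, 44, 44, 43, 43, 13, 13, 13, 7
The 3 values of 44 occupy positions 1–3 → each gets rank 1.
The 2 values of 43 occupy positions 4–5 → each gets rank 4.
The 3 values of 13 occupy positions 6–8 → each gets rank 6.
Gus has value 43 → rank 4.

4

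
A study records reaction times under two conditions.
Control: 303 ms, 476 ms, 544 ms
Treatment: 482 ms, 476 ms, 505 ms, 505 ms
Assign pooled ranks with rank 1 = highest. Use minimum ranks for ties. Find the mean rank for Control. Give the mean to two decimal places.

4.33

Sorted (descending): 544, 505, 505, 482, 476, 476, 303
The 2 values of 505 occupy positions 2–3 → each gets rank 2.
The 2 values of 476 occupy positions 5–6 → each gets rank 5.
Control values → pooled ranks: 303→7, 476→5, 544→1
Mean rank = (7 + 5 + 1) / 3 = 4.33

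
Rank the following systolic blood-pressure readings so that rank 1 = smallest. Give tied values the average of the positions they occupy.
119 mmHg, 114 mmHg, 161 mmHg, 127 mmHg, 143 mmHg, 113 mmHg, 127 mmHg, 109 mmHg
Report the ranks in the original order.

Sorted (ascending): 109, 113, 114, 119, 127, 127, 143, 161
The 2 values of 127 occupy positions 5–6 → average rank (5+6)/2 = 5.5.

4, 3, 8, 5.5, 7, 2, 5.5, 1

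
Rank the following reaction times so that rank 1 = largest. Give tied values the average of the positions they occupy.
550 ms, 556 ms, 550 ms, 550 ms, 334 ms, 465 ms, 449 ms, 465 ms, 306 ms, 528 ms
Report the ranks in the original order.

Sorted (descending): 556, 550, 550, 550, 528, 465, 465, 449, 334, 306
The 3 values of 550 occupy positions 2–4 → average rank 3.
The 2 values of 465 occupy positions 6–7 → average rank (6+7)/2 = 6.5.

3, 1, 3, 3, 9, 6.5, 8, 6.5, 10, 5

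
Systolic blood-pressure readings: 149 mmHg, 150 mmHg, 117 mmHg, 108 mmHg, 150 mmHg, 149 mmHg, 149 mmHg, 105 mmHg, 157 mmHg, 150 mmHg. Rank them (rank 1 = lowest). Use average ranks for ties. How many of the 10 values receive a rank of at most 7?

Sorted (ascending): 105, 108, 117, 149, 149, 149, 150, 150, 150, 157
The 3 values of 149 occupy positions 4–6 → average rank 5.
The 3 values of 150 occupy positions 7–9 → average rank 8.
Ranks ≤ 7: {1, 2, 3, 5, 5, 5} → 6 values.

6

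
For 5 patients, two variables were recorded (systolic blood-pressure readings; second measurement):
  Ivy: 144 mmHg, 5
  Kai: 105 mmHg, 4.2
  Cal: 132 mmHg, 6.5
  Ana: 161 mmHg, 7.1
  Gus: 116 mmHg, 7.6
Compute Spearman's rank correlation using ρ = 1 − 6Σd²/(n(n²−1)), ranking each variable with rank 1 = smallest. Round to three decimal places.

Ranks of variable 1: 4, 1, 3, 5, 2
Ranks of variable 2: 2, 1, 3, 4, 5
d = r₁ − r₂: 2, 0, 0, 1, -3
d²: 4, 0, 0, 1, 9; Σd² = 14
ρ = 1 − 6·14/(5·24) = 1 − 84/120 = 0.300

0.300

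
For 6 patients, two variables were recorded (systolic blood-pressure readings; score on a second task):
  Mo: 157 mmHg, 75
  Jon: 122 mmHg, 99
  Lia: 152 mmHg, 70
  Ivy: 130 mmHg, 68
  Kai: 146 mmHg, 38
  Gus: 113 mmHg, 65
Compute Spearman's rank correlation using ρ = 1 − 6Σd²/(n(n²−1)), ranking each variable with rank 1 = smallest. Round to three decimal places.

Ranks of variable 1: 6, 2, 5, 3, 4, 1
Ranks of variable 2: 5, 6, 4, 3, 1, 2
d = r₁ − r₂: 1, -4, 1, 0, 3, -1
d²: 1, 16, 1, 0, 9, 1; Σd² = 28
ρ = 1 − 6·28/(6·35) = 1 − 168/210 = 0.200

0.200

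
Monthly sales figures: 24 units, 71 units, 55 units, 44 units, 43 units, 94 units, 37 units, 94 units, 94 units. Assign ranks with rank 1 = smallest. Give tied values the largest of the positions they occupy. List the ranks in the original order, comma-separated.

Sorted (ascending): 24, 37, 43, 44, 55, 71, 94, 94, 94
The 3 values of 94 occupy positions 7–9 → each gets rank 9.

1, 6, 5, 4, 3, 9, 2, 9, 9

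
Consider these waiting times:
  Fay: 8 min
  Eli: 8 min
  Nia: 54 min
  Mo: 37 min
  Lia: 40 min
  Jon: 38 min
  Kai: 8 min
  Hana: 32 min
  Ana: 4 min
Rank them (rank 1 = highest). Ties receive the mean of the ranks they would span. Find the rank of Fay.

Sorted (descending): 54, 40, 38, 37, 32, 8, 8, 8, 4
The 3 values of 8 occupy positions 6–8 → average rank 7.
Fay has value 8 min → rank 7.

7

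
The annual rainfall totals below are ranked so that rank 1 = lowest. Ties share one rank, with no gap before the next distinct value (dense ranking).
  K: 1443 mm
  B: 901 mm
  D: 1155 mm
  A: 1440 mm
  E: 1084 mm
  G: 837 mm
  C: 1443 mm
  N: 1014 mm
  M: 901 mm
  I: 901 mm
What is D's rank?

5

Sorted (ascending): 837, 901, 901, 901, 1014, 1084, 1155, 1440, 1443, 1443
The 3 values of 901 share dense rank 2.
The 2 values of 1443 share dense rank 7.
Remaining distinct values take the next consecutive integers.
D has value 1155 mm → rank 5.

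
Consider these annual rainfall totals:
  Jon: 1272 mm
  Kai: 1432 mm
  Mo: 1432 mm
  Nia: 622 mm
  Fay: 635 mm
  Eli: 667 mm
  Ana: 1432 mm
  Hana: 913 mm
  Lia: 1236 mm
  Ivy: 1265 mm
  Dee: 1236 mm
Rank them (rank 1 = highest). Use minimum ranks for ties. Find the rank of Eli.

Sorted (descending): 1432, 1432, 1432, 1272, 1265, 1236, 1236, 913, 667, 635, 622
The 3 values of 1432 occupy positions 1–3 → each gets rank 1.
The 2 values of 1236 occupy positions 6–7 → each gets rank 6.
Eli has value 667 mm → rank 9.

9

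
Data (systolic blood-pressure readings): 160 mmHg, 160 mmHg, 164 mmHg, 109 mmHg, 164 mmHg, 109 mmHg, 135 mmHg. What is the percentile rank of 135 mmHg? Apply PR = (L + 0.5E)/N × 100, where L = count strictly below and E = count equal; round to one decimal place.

N = 7.
Strictly below 135: 2. Equal to 135: 1.
PR = (2 + 0.5·1)/7 × 100 = 35.7

35.7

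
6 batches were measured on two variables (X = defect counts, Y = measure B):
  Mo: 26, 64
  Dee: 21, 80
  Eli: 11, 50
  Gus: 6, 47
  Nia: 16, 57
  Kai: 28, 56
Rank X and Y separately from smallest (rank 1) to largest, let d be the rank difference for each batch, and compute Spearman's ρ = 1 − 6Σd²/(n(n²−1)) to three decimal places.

Ranks of variable 1: 5, 4, 2, 1, 3, 6
Ranks of variable 2: 5, 6, 2, 1, 4, 3
d = r₁ − r₂: 0, -2, 0, 0, -1, 3
d²: 0, 4, 0, 0, 1, 9; Σd² = 14
ρ = 1 − 6·14/(6·35) = 1 − 84/210 = 0.600

0.600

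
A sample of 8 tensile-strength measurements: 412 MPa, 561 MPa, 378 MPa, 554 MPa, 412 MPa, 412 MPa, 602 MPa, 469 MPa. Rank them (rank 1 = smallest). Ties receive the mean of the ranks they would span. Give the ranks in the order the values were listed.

Sorted (ascending): 378, 412, 412, 412, 469, 554, 561, 602
The 3 values of 412 occupy positions 2–4 → average rank 3.

3, 7, 1, 6, 3, 3, 8, 5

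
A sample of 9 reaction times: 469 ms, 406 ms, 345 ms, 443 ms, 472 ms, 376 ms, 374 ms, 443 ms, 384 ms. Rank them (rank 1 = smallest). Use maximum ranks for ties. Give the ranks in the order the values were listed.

8, 5, 1, 7, 9, 3, 2, 7, 4

Sorted (ascending): 345, 374, 376, 384, 406, 443, 443, 469, 472
The 2 values of 443 occupy positions 6–7 → each gets rank 7.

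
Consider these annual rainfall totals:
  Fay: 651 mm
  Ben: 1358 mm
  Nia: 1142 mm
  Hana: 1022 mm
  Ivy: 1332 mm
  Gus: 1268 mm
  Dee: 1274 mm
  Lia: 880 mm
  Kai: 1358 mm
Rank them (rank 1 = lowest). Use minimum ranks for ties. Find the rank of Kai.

Sorted (ascending): 651, 880, 1022, 1142, 1268, 1274, 1332, 1358, 1358
The 2 values of 1358 occupy positions 8–9 → each gets rank 8.
Kai has value 1358 mm → rank 8.

8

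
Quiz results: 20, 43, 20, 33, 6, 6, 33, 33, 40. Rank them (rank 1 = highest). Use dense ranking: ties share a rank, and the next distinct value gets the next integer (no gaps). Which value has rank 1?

Sorted (descending): 43, 40, 33, 33, 33, 20, 20, 6, 6
The 3 values of 33 share dense rank 3.
The 2 values of 20 share dense rank 4.
The 2 values of 6 share dense rank 5.
Remaining distinct values take the next consecutive integers.
Rank 1 → value 43.

43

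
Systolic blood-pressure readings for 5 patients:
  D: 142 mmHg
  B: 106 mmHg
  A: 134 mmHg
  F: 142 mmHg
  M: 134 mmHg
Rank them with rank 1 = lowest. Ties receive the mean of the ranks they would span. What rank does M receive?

Sorted (ascending): 106, 134, 134, 142, 142
The 2 values of 134 occupy positions 2–3 → average rank (2+3)/2 = 2.5.
The 2 values of 142 occupy positions 4–5 → average rank (4+5)/2 = 4.5.
M has value 134 mmHg → rank 2.5.

2.5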